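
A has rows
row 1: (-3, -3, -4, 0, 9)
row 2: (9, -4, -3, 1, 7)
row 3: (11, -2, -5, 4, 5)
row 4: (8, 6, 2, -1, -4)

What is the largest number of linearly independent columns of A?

4

Row reduce to echelon form.
R2 ← R2 + (3)·R1: [0, -13, -15, 1, 34]
R3 ← R3 + (11/3)·R1: [0, -13, -59/3, 4, 38]
R4 ← R4 + (8/3)·R1: [0, -2, -26/3, -1, 20]
R3 ← R3 − R2: [0, 0, -14/3, 3, 4]
R4 ← R4 − (2/13)·R2: [0, 0, -248/39, -15/13, 192/13]
R4 ← R4 − (124/91)·R3: [0, 0, 0, -477/91, 848/91]
Echelon form has 4 nonzero rows, so rank(A) = 4.
The rank gives the maximum number of linearly independent columns: 4.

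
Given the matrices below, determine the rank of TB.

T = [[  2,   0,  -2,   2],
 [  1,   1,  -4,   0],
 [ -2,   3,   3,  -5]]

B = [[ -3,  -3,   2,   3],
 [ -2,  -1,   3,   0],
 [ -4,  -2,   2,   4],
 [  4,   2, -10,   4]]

3

First compute TB:
[[ 10,   2, -20,   6],
 [ 11,   4,  -3, -13],
 [-32, -13,  61, -14]]
Now row reduce the product.
R2 ← R2 − (11/10)·R1: [0, 9/5, 19, -98/5]
R3 ← R3 + (16/5)·R1: [0, -33/5, -3, 26/5]
R3 ← R3 + (11/3)·R2: [0, 0, 200/3, -200/3]
3 nonzero rows, so rank(TB) = 3.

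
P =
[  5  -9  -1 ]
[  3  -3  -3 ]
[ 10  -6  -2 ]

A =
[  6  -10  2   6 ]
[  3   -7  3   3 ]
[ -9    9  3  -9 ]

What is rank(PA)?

First compute PA:
[[ 12,   4, -20,  12],
 [ 36, -36, -12,  36],
 [ 60, -76,  -4,  60]]
Now row reduce the product.
R2 ← R2 − (3)·R1: [0, -48, 48, 0]
R3 ← R3 − (5)·R1: [0, -96, 96, 0]
R3 ← R3 − (2)·R2: [0, 0, 0, 0]
2 nonzero rows, so rank(PA) = 2.

2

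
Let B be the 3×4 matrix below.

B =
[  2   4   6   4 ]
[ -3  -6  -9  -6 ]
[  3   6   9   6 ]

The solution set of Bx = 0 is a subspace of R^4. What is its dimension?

Row reduce to echelon form.
R2 ← R2 + (3/2)·R1: [0, 0, 0, 0]
R3 ← R3 − (3/2)·R1: [0, 0, 0, 0]
1 nonzero row, so rank(B) = 1.
B has 4 columns; by rank–nullity, nullity = 4 − 1 = 3.

3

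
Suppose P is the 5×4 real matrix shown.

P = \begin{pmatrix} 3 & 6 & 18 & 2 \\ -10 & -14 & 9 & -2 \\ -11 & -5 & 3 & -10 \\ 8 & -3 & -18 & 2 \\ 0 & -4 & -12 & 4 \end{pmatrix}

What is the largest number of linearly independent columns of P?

4

Row reduce to echelon form.
R2 ← R2 + (10/3)·R1: [0, 6, 69, 14/3]
R3 ← R3 + (11/3)·R1: [0, 17, 69, -8/3]
R4 ← R4 − (8/3)·R1: [0, -19, -66, -10/3]
R3 ← R3 − (17/6)·R2: [0, 0, -253/2, -143/9]
R4 ← R4 + (19/6)·R2: [0, 0, 305/2, 103/9]
R5 ← R5 + (2/3)·R2: [0, 0, 34, 64/9]
R4 ← R4 + (305/253)·R3: [0, 0, 0, -532/69]
R5 ← R5 + (68/253)·R3: [0, 0, 0, 196/69]
R5 ← R5 + (7/19)·R4: [0, 0, 0, 0]
Echelon form has 4 nonzero rows, so rank(P) = 4.
The rank gives the maximum number of linearly independent columns: 4.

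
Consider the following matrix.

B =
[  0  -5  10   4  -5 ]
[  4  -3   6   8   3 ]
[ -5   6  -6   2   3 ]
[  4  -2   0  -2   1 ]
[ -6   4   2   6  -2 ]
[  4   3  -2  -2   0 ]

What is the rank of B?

4

Row reduce to echelon form.
Swap R1 ↔ R2
R3 ← R3 + (5/4)·R1: [0, 9/4, 3/2, 12, 27/4]
R4 ← R4 − R1: [0, 1, -6, -10, -2]
R5 ← R5 + (3/2)·R1: [0, -1/2, 11, 18, 5/2]
R6 ← R6 − R1: [0, 6, -8, -10, -3]
R3 ← R3 + (9/20)·R2: [0, 0, 6, 69/5, 9/2]
R4 ← R4 + (1/5)·R2: [0, 0, -4, -46/5, -3]
R5 ← R5 − (1/10)·R2: [0, 0, 10, 88/5, 3]
R6 ← R6 + (6/5)·R2: [0, 0, 4, -26/5, -9]
R4 ← R4 + (2/3)·R3: [0, 0, 0, 0, 0]
R5 ← R5 − (5/3)·R3: [0, 0, 0, -27/5, -9/2]
R6 ← R6 − (2/3)·R3: [0, 0, 0, -72/5, -12]
Swap R4 ↔ R5
R6 ← R6 − (8/3)·R4: [0, 0, 0, 0, 0]
Echelon form has 4 nonzero rows, so rank(B) = 4.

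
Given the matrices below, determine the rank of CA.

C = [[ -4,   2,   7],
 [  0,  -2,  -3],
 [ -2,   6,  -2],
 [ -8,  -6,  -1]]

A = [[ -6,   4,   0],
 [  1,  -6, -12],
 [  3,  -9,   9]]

3

First compute CA:
[[ 47, -91,  39],
 [-11,  39,  -3],
 [ 12, -26, -90],
 [ 39,  13,  63]]
Now row reduce the product.
R2 ← R2 + (11/47)·R1: [0, 832/47, 288/47]
R3 ← R3 − (12/47)·R1: [0, -130/47, -4698/47]
R4 ← R4 − (39/47)·R1: [0, 4160/47, 1440/47]
R3 ← R3 + (5/32)·R2: [0, 0, -99]
R4 ← R4 − (5)·R2: [0, 0, 0]
3 nonzero rows, so rank(CA) = 3.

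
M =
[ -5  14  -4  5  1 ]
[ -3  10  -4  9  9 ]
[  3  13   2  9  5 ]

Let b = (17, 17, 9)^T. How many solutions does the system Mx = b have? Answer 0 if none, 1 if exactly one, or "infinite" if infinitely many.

Row reduce the augmented matrix [M | b].
R2 ← R2 − (3/5)·R1: [0, 8/5, -8/5, 6, 42/5, 34/5]
R3 ← R3 + (3/5)·R1: [0, 107/5, -2/5, 12, 28/5, 96/5]
R3 ← R3 − (107/8)·R2: [0, 0, 21, -273/4, -427/4, -287/4]
The echelon form has 3 nonzero rows, and every pivot lies in the first 5 columns, so rank(M) = rank([M|b]) = 3.
The system is consistent.
rank = 3 < 5 unknowns, so there are infinitely many solutions.

infinite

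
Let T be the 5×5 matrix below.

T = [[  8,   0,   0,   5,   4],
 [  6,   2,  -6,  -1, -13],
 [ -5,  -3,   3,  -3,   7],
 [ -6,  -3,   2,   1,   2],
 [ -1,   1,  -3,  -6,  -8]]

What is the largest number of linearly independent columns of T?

Row reduce to echelon form.
R2 ← R2 − (3/4)·R1: [0, 2, -6, -19/4, -16]
R3 ← R3 + (5/8)·R1: [0, -3, 3, 1/8, 19/2]
R4 ← R4 + (3/4)·R1: [0, -3, 2, 19/4, 5]
R5 ← R5 + (1/8)·R1: [0, 1, -3, -43/8, -15/2]
R3 ← R3 + (3/2)·R2: [0, 0, -6, -7, -29/2]
R4 ← R4 + (3/2)·R2: [0, 0, -7, -19/8, -19]
R5 ← R5 − (1/2)·R2: [0, 0, 0, -3, 1/2]
R4 ← R4 − (7/6)·R3: [0, 0, 0, 139/24, -25/12]
R5 ← R5 + (72/139)·R4: [0, 0, 0, 0, -161/278]
Echelon form has 5 nonzero rows, so rank(T) = 5.
The rank gives the maximum number of linearly independent columns: 5.

5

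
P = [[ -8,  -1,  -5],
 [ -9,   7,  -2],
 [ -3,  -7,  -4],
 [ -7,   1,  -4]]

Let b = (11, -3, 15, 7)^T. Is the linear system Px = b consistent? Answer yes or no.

Row reduce the augmented matrix [P | b].
R2 ← R2 − (9/8)·R1: [0, 65/8, 29/8, -123/8]
R3 ← R3 − (3/8)·R1: [0, -53/8, -17/8, 87/8]
R4 ← R4 − (7/8)·R1: [0, 15/8, 3/8, -21/8]
R3 ← R3 + (53/65)·R2: [0, 0, 54/65, -108/65]
R4 ← R4 − (3/13)·R2: [0, 0, -6/13, 12/13]
R4 ← R4 + (5/9)·R3: [0, 0, 0, 0]
The echelon form has 3 nonzero rows, and every pivot lies in the first 3 columns, so rank(P) = rank([P|b]) = 3.
The system is consistent.

yes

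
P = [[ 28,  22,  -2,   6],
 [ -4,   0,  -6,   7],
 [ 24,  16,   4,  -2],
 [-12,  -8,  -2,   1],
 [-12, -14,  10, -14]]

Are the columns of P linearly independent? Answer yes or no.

Row reduce P to echelon form.
R2 ← R2 + (1/7)·R1: [0, 22/7, -44/7, 55/7]
R3 ← R3 − (6/7)·R1: [0, -20/7, 40/7, -50/7]
R4 ← R4 + (3/7)·R1: [0, 10/7, -20/7, 25/7]
R5 ← R5 + (3/7)·R1: [0, -32/7, 64/7, -80/7]
R3 ← R3 + (10/11)·R2: [0, 0, 0, 0]
R4 ← R4 − (5/11)·R2: [0, 0, 0, 0]
R5 ← R5 + (16/11)·R2: [0, 0, 0, 0]
2 pivots among 4 columns.
Only 2 < 4 pivot columns, so the columns are linearly dependent.

no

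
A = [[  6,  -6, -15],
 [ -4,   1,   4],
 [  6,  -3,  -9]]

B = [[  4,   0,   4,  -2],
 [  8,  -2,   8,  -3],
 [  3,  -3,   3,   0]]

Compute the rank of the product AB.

First compute AB:
[[-69,  57, -69,   6],
 [  4, -14,   4,   5],
 [-27,  33, -27,  -3]]
Now row reduce the product.
R2 ← R2 + (4/69)·R1: [0, -246/23, 0, 123/23]
R3 ← R3 − (9/23)·R1: [0, 246/23, 0, -123/23]
R3 ← R3 + R2: [0, 0, 0, 0]
2 nonzero rows, so rank(AB) = 2.

2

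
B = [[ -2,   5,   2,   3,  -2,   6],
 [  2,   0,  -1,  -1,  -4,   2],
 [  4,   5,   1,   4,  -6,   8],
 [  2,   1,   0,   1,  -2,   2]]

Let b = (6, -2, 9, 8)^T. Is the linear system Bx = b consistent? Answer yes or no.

Row reduce the augmented matrix [B | b].
R2 ← R2 + R1: [0, 5, 1, 2, -6, 8, 4]
R3 ← R3 + (2)·R1: [0, 15, 5, 10, -10, 20, 21]
R4 ← R4 + R1: [0, 6, 2, 4, -4, 8, 14]
R3 ← R3 − (3)·R2: [0, 0, 2, 4, 8, -4, 9]
R4 ← R4 − (6/5)·R2: [0, 0, 4/5, 8/5, 16/5, -8/5, 46/5]
R4 ← R4 − (2/5)·R3: [0, 0, 0, 0, 0, 0, 28/5]
The echelon form has 4 nonzero rows; the last pivot sits in the augmented column, so rank(B) = 3 but rank([B|b]) = 4.
Since the ranks differ, the system is inconsistent.

no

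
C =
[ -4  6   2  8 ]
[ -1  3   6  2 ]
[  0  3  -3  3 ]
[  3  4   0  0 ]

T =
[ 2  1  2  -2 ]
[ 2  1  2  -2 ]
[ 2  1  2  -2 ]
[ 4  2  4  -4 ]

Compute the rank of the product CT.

First compute CT:
[[ 40,  20,  40, -40],
 [ 24,  12,  24, -24],
 [ 12,   6,  12, -12],
 [ 14,   7,  14, -14]]
Now row reduce the product.
R2 ← R2 − (3/5)·R1: [0, 0, 0, 0]
R3 ← R3 − (3/10)·R1: [0, 0, 0, 0]
R4 ← R4 − (7/20)·R1: [0, 0, 0, 0]
1 nonzero row, so rank(CT) = 1.

1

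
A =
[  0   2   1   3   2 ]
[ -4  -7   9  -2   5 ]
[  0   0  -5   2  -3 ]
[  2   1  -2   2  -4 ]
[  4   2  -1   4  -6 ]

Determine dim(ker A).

0

Row reduce to echelon form.
Swap R1 ↔ R2
R4 ← R4 + (1/2)·R1: [0, -5/2, 5/2, 1, -3/2]
R5 ← R5 + R1: [0, -5, 8, 2, -1]
R4 ← R4 + (5/4)·R2: [0, 0, 15/4, 19/4, 1]
R5 ← R5 + (5/2)·R2: [0, 0, 21/2, 19/2, 4]
R4 ← R4 + (3/4)·R3: [0, 0, 0, 25/4, -5/4]
R5 ← R5 + (21/10)·R3: [0, 0, 0, 137/10, -23/10]
R5 ← R5 − (274/125)·R4: [0, 0, 0, 0, 11/25]
5 nonzero rows, so rank(A) = 5.
A has 5 columns; by rank–nullity, nullity = 5 − 5 = 0.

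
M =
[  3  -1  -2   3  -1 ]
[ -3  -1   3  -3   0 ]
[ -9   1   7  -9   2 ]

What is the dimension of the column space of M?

2

Row reduce to echelon form.
R2 ← R2 + R1: [0, -2, 1, 0, -1]
R3 ← R3 + (3)·R1: [0, -2, 1, 0, -1]
R3 ← R3 − R2: [0, 0, 0, 0, 0]
Echelon form has 2 nonzero rows, so rank(M) = 2.
The column space has dimension equal to the rank: 2.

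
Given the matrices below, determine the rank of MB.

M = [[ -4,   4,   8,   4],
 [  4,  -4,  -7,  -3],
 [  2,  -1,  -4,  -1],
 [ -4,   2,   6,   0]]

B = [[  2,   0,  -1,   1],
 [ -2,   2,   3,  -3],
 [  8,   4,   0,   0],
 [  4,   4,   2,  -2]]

First compute MB:
[[ 64,  56,  24, -24],
 [-52, -48, -22,  22],
 [-30, -22,  -7,   7],
 [ 36,  28,  10, -10]]
Now row reduce the product.
R2 ← R2 + (13/16)·R1: [0, -5/2, -5/2, 5/2]
R3 ← R3 + (15/32)·R1: [0, 17/4, 17/4, -17/4]
R4 ← R4 − (9/16)·R1: [0, -7/2, -7/2, 7/2]
R3 ← R3 + (17/10)·R2: [0, 0, 0, 0]
R4 ← R4 − (7/5)·R2: [0, 0, 0, 0]
2 nonzero rows, so rank(MB) = 2.

2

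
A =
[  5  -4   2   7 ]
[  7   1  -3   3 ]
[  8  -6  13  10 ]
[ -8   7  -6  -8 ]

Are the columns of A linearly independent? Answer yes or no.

Row reduce A to echelon form.
R2 ← R2 − (7/5)·R1: [0, 33/5, -29/5, -34/5]
R3 ← R3 − (8/5)·R1: [0, 2/5, 49/5, -6/5]
R4 ← R4 + (8/5)·R1: [0, 3/5, -14/5, 16/5]
R3 ← R3 − (2/33)·R2: [0, 0, 335/33, -26/33]
R4 ← R4 − (1/11)·R2: [0, 0, -25/11, 42/11]
R4 ← R4 + (15/67)·R3: [0, 0, 0, 244/67]
4 pivots among 4 columns.
Every column is a pivot column, so the columns are linearly independent.

yes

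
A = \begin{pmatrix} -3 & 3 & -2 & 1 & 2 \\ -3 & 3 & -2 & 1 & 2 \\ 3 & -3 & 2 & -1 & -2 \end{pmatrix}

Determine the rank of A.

1

Row reduce to echelon form.
R2 ← R2 − R1: [0, 0, 0, 0, 0]
R3 ← R3 + R1: [0, 0, 0, 0, 0]
Echelon form has 1 nonzero row, so rank(A) = 1.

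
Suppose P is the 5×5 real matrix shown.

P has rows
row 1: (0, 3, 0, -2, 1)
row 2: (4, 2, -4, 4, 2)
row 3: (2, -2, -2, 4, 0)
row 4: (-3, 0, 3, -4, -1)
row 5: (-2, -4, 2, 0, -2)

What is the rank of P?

Row reduce to echelon form.
Swap R1 ↔ R2
R3 ← R3 − (1/2)·R1: [0, -3, 0, 2, -1]
R4 ← R4 + (3/4)·R1: [0, 3/2, 0, -1, 1/2]
R5 ← R5 + (1/2)·R1: [0, -3, 0, 2, -1]
R3 ← R3 + R2: [0, 0, 0, 0, 0]
R4 ← R4 − (1/2)·R2: [0, 0, 0, 0, 0]
R5 ← R5 + R2: [0, 0, 0, 0, 0]
Echelon form has 2 nonzero rows, so rank(P) = 2.

2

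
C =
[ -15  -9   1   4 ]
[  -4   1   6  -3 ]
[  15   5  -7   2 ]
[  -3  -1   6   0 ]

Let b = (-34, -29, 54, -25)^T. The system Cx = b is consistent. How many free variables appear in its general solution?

Row reduce the augmented matrix [C | b].
R2 ← R2 − (4/15)·R1: [0, 17/5, 86/15, -61/15, -299/15]
R3 ← R3 + R1: [0, -4, -6, 6, 20]
R4 ← R4 − (1/5)·R1: [0, 4/5, 29/5, -4/5, -91/5]
R3 ← R3 + (20/17)·R2: [0, 0, 38/51, 62/51, -176/51]
R4 ← R4 − (4/17)·R2: [0, 0, 227/51, 8/51, -689/51]
R4 ← R4 − (227/38)·R3: [0, 0, 0, -135/19, 135/19]
The echelon form has 4 nonzero rows, and every pivot lies in the first 4 columns, so rank(C) = rank([C|b]) = 4.
The system is consistent.
Free variables = (unknowns) − (rank) = 4 − 4 = 0.

0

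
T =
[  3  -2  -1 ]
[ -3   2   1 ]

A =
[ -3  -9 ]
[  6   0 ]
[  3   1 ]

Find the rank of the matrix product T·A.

1

First compute TA:
[[-24, -28],
 [ 24,  28]]
Now row reduce the product.
R2 ← R2 + R1: [0, 0]
1 nonzero row, so rank(TA) = 1.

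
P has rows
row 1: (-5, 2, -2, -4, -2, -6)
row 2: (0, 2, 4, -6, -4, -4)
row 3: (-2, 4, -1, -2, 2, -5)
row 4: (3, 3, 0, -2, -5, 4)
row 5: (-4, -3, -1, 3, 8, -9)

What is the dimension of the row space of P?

5

Row reduce to echelon form.
R3 ← R3 − (2/5)·R1: [0, 16/5, -1/5, -2/5, 14/5, -13/5]
R4 ← R4 + (3/5)·R1: [0, 21/5, -6/5, -22/5, -31/5, 2/5]
R5 ← R5 − (4/5)·R1: [0, -23/5, 3/5, 31/5, 48/5, -21/5]
R3 ← R3 − (8/5)·R2: [0, 0, -33/5, 46/5, 46/5, 19/5]
R4 ← R4 − (21/10)·R2: [0, 0, -48/5, 41/5, 11/5, 44/5]
R5 ← R5 + (23/10)·R2: [0, 0, 49/5, -38/5, 2/5, -67/5]
R4 ← R4 − (16/11)·R3: [0, 0, 0, -57/11, -123/11, 36/11]
R5 ← R5 + (49/33)·R3: [0, 0, 0, 200/33, 464/33, -256/33]
R5 ← R5 + (200/171)·R4: [0, 0, 0, 0, 56/57, -224/57]
Echelon form has 5 nonzero rows, so rank(P) = 5.
The row space has dimension equal to the rank: 5.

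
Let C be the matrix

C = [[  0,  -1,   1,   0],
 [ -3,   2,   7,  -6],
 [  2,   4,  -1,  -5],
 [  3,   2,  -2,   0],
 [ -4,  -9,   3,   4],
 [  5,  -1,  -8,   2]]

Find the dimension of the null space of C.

Row reduce to echelon form.
Swap R1 ↔ R2
R3 ← R3 + (2/3)·R1: [0, 16/3, 11/3, -9]
R4 ← R4 + R1: [0, 4, 5, -6]
R5 ← R5 − (4/3)·R1: [0, -35/3, -19/3, 12]
R6 ← R6 + (5/3)·R1: [0, 7/3, 11/3, -8]
R3 ← R3 + (16/3)·R2: [0, 0, 9, -9]
R4 ← R4 + (4)·R2: [0, 0, 9, -6]
R5 ← R5 − (35/3)·R2: [0, 0, -18, 12]
R6 ← R6 + (7/3)·R2: [0, 0, 6, -8]
R4 ← R4 − R3: [0, 0, 0, 3]
R5 ← R5 + (2)·R3: [0, 0, 0, -6]
R6 ← R6 − (2/3)·R3: [0, 0, 0, -2]
R5 ← R5 + (2)·R4: [0, 0, 0, 0]
R6 ← R6 + (2/3)·R4: [0, 0, 0, 0]
4 nonzero rows, so rank(C) = 4.
C has 4 columns; by rank–nullity, nullity = 4 − 4 = 0.

0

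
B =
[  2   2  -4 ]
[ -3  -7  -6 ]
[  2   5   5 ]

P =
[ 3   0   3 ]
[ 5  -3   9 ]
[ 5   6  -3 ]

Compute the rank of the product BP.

First compute BP:
[[ -4, -30,  36],
 [-74, -15, -54],
 [ 56,  15,  36]]
Now row reduce the product.
R2 ← R2 − (37/2)·R1: [0, 540, -720]
R3 ← R3 + (14)·R1: [0, -405, 540]
R3 ← R3 + (3/4)·R2: [0, 0, 0]
2 nonzero rows, so rank(BP) = 2.

2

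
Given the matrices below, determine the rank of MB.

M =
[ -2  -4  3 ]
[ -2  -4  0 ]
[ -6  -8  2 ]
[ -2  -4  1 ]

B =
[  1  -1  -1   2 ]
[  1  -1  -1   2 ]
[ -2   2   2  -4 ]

1

First compute MB:
[[-12,  12,  12, -24],
 [ -6,   6,   6, -12],
 [-18,  18,  18, -36],
 [ -8,   8,   8, -16]]
Now row reduce the product.
R2 ← R2 − (1/2)·R1: [0, 0, 0, 0]
R3 ← R3 − (3/2)·R1: [0, 0, 0, 0]
R4 ← R4 − (2/3)·R1: [0, 0, 0, 0]
1 nonzero row, so rank(MB) = 1.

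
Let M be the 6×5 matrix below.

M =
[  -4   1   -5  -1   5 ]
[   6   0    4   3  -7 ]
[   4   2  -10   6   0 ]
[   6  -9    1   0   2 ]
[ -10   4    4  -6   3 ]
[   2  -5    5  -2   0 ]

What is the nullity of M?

Row reduce to echelon form.
R2 ← R2 + (3/2)·R1: [0, 3/2, -7/2, 3/2, 1/2]
R3 ← R3 + R1: [0, 3, -15, 5, 5]
R4 ← R4 + (3/2)·R1: [0, -15/2, -13/2, -3/2, 19/2]
R5 ← R5 − (5/2)·R1: [0, 3/2, 33/2, -7/2, -19/2]
R6 ← R6 + (1/2)·R1: [0, -9/2, 5/2, -5/2, 5/2]
R3 ← R3 − (2)·R2: [0, 0, -8, 2, 4]
R4 ← R4 + (5)·R2: [0, 0, -24, 6, 12]
R5 ← R5 − R2: [0, 0, 20, -5, -10]
R6 ← R6 + (3)·R2: [0, 0, -8, 2, 4]
R4 ← R4 − (3)·R3: [0, 0, 0, 0, 0]
R5 ← R5 + (5/2)·R3: [0, 0, 0, 0, 0]
R6 ← R6 − R3: [0, 0, 0, 0, 0]
3 nonzero rows, so rank(M) = 3.
M has 5 columns; by rank–nullity, nullity = 5 − 3 = 2.

2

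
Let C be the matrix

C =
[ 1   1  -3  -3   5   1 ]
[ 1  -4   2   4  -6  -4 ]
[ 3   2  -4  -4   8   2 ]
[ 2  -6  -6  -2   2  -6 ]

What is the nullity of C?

3

Row reduce to echelon form.
R2 ← R2 − R1: [0, -5, 5, 7, -11, -5]
R3 ← R3 − (3)·R1: [0, -1, 5, 5, -7, -1]
R4 ← R4 − (2)·R1: [0, -8, 0, 4, -8, -8]
R3 ← R3 − (1/5)·R2: [0, 0, 4, 18/5, -24/5, 0]
R4 ← R4 − (8/5)·R2: [0, 0, -8, -36/5, 48/5, 0]
R4 ← R4 + (2)·R3: [0, 0, 0, 0, 0, 0]
3 nonzero rows, so rank(C) = 3.
C has 6 columns; by rank–nullity, nullity = 6 − 3 = 3.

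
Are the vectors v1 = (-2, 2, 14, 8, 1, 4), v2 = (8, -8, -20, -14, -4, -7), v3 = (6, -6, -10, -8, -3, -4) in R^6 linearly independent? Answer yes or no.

no

Form the matrix with these vectors as rows and row reduce.
R2 ← R2 + (4)·R1: [0, 0, 36, 18, 0, 9]
R3 ← R3 + (3)·R1: [0, 0, 32, 16, 0, 8]
R3 ← R3 − (8/9)·R2: [0, 0, 0, 0, 0, 0]
2 nonzero rows, so the 3 vectors span a space of dimension 2.
Since 2 < 3, the vectors are linearly dependent.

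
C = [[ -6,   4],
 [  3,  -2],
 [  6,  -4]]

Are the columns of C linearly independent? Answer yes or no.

Row reduce C to echelon form.
R2 ← R2 + (1/2)·R1: [0, 0]
R3 ← R3 + R1: [0, 0]
1 pivot among 2 columns.
Only 1 < 2 pivot columns, so the columns are linearly dependent.

no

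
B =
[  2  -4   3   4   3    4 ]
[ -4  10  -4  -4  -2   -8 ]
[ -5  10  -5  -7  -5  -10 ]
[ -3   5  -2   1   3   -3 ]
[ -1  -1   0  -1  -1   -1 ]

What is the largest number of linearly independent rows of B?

Row reduce to echelon form.
R2 ← R2 + (2)·R1: [0, 2, 2, 4, 4, 0]
R3 ← R3 + (5/2)·R1: [0, 0, 5/2, 3, 5/2, 0]
R4 ← R4 + (3/2)·R1: [0, -1, 5/2, 7, 15/2, 3]
R5 ← R5 + (1/2)·R1: [0, -3, 3/2, 1, 1/2, 1]
R4 ← R4 + (1/2)·R2: [0, 0, 7/2, 9, 19/2, 3]
R5 ← R5 + (3/2)·R2: [0, 0, 9/2, 7, 13/2, 1]
R4 ← R4 − (7/5)·R3: [0, 0, 0, 24/5, 6, 3]
R5 ← R5 − (9/5)·R3: [0, 0, 0, 8/5, 2, 1]
R5 ← R5 − (1/3)·R4: [0, 0, 0, 0, 0, 0]
Echelon form has 4 nonzero rows, so rank(B) = 4.
The rank gives the maximum number of linearly independent rows: 4.

4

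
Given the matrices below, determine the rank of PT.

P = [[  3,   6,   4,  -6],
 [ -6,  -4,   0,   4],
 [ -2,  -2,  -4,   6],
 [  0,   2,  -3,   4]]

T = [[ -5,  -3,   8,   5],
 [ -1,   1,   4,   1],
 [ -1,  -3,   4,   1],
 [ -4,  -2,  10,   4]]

First compute PT:
[[ -1,  -3,   4,   1],
 [ 18,   6, -24, -18],
 [ -8,   4,  20,   8],
 [-15,   3,  36,  15]]
Now row reduce the product.
R2 ← R2 + (18)·R1: [0, -48, 48, 0]
R3 ← R3 − (8)·R1: [0, 28, -12, 0]
R4 ← R4 − (15)·R1: [0, 48, -24, 0]
R3 ← R3 + (7/12)·R2: [0, 0, 16, 0]
R4 ← R4 + R2: [0, 0, 24, 0]
R4 ← R4 − (3/2)·R3: [0, 0, 0, 0]
3 nonzero rows, so rank(PT) = 3.

3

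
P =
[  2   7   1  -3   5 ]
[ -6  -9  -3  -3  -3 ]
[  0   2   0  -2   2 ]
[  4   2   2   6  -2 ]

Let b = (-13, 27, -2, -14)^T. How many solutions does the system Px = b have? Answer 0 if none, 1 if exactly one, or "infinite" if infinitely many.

infinite

Row reduce the augmented matrix [P | b].
R2 ← R2 + (3)·R1: [0, 12, 0, -12, 12, -12]
R4 ← R4 − (2)·R1: [0, -12, 0, 12, -12, 12]
R3 ← R3 − (1/6)·R2: [0, 0, 0, 0, 0, 0]
R4 ← R4 + R2: [0, 0, 0, 0, 0, 0]
The echelon form has 2 nonzero rows, and every pivot lies in the first 5 columns, so rank(P) = rank([P|b]) = 2.
The system is consistent.
rank = 2 < 5 unknowns, so there are infinitely many solutions.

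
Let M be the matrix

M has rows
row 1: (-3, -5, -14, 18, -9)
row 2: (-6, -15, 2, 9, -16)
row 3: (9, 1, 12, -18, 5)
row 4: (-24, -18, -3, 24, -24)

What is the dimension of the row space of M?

4

Row reduce to echelon form.
R2 ← R2 − (2)·R1: [0, -5, 30, -27, 2]
R3 ← R3 + (3)·R1: [0, -14, -30, 36, -22]
R4 ← R4 − (8)·R1: [0, 22, 109, -120, 48]
R3 ← R3 − (14/5)·R2: [0, 0, -114, 558/5, -138/5]
R4 ← R4 + (22/5)·R2: [0, 0, 241, -1194/5, 284/5]
R4 ← R4 + (241/114)·R3: [0, 0, 0, -273/95, -147/95]
Echelon form has 4 nonzero rows, so rank(M) = 4.
The row space has dimension equal to the rank: 4.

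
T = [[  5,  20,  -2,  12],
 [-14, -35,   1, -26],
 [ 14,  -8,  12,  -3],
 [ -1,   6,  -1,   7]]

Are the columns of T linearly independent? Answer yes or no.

yes

Row reduce T to echelon form.
R2 ← R2 + (14/5)·R1: [0, 21, -23/5, 38/5]
R3 ← R3 − (14/5)·R1: [0, -64, 88/5, -183/5]
R4 ← R4 + (1/5)·R1: [0, 10, -7/5, 47/5]
R3 ← R3 + (64/21)·R2: [0, 0, 376/105, -1411/105]
R4 ← R4 − (10/21)·R2: [0, 0, 83/105, 607/105]
R4 ← R4 − (83/376)·R3: [0, 0, 0, 3289/376]
4 pivots among 4 columns.
Every column is a pivot column, so the columns are linearly independent.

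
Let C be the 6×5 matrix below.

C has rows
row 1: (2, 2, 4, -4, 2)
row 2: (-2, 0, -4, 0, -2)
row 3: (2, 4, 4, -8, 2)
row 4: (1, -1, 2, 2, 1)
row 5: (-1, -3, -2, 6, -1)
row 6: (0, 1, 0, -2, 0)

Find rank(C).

2

Row reduce to echelon form.
R2 ← R2 + R1: [0, 2, 0, -4, 0]
R3 ← R3 − R1: [0, 2, 0, -4, 0]
R4 ← R4 − (1/2)·R1: [0, -2, 0, 4, 0]
R5 ← R5 + (1/2)·R1: [0, -2, 0, 4, 0]
R3 ← R3 − R2: [0, 0, 0, 0, 0]
R4 ← R4 + R2: [0, 0, 0, 0, 0]
R5 ← R5 + R2: [0, 0, 0, 0, 0]
R6 ← R6 − (1/2)·R2: [0, 0, 0, 0, 0]
Echelon form has 2 nonzero rows, so rank(C) = 2.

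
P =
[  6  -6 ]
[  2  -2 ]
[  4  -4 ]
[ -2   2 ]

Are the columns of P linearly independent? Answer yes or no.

no

Row reduce P to echelon form.
R2 ← R2 − (1/3)·R1: [0, 0]
R3 ← R3 − (2/3)·R1: [0, 0]
R4 ← R4 + (1/3)·R1: [0, 0]
1 pivot among 2 columns.
Only 1 < 2 pivot columns, so the columns are linearly dependent.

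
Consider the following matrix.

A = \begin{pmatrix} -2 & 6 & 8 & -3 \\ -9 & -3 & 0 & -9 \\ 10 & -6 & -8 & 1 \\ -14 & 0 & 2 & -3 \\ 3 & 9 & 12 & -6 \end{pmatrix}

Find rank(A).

3

Row reduce to echelon form.
R2 ← R2 − (9/2)·R1: [0, -30, -36, 9/2]
R3 ← R3 + (5)·R1: [0, 24, 32, -14]
R4 ← R4 − (7)·R1: [0, -42, -54, 18]
R5 ← R5 + (3/2)·R1: [0, 18, 24, -21/2]
R3 ← R3 + (4/5)·R2: [0, 0, 16/5, -52/5]
R4 ← R4 − (7/5)·R2: [0, 0, -18/5, 117/10]
R5 ← R5 + (3/5)·R2: [0, 0, 12/5, -39/5]
R4 ← R4 + (9/8)·R3: [0, 0, 0, 0]
R5 ← R5 − (3/4)·R3: [0, 0, 0, 0]
Echelon form has 3 nonzero rows, so rank(A) = 3.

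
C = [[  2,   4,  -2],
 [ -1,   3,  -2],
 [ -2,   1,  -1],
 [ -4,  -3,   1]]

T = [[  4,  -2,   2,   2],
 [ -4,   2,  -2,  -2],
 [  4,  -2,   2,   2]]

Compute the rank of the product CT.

First compute CT:
[[-16,   8,  -8,  -8],
 [-24,  12, -12, -12],
 [-16,   8,  -8,  -8],
 [  0,   0,   0,   0]]
Now row reduce the product.
R2 ← R2 − (3/2)·R1: [0, 0, 0, 0]
R3 ← R3 − R1: [0, 0, 0, 0]
1 nonzero row, so rank(CT) = 1.

1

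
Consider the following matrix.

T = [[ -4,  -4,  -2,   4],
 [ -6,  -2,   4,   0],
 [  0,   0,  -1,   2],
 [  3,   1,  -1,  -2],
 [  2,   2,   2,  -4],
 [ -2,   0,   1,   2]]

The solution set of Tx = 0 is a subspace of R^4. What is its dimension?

Row reduce to echelon form.
R2 ← R2 − (3/2)·R1: [0, 4, 7, -6]
R4 ← R4 + (3/4)·R1: [0, -2, -5/2, 1]
R5 ← R5 + (1/2)·R1: [0, 0, 1, -2]
R6 ← R6 − (1/2)·R1: [0, 2, 2, 0]
R4 ← R4 + (1/2)·R2: [0, 0, 1, -2]
R6 ← R6 − (1/2)·R2: [0, 0, -3/2, 3]
R4 ← R4 + R3: [0, 0, 0, 0]
R5 ← R5 + R3: [0, 0, 0, 0]
R6 ← R6 − (3/2)·R3: [0, 0, 0, 0]
3 nonzero rows, so rank(T) = 3.
T has 4 columns; by rank–nullity, nullity = 4 − 3 = 1.

1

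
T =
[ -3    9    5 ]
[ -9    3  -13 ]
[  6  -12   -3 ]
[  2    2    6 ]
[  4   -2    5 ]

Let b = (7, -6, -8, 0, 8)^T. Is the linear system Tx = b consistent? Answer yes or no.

Row reduce the augmented matrix [T | b].
R2 ← R2 − (3)·R1: [0, -24, -28, -27]
R3 ← R3 + (2)·R1: [0, 6, 7, 6]
R4 ← R4 + (2/3)·R1: [0, 8, 28/3, 14/3]
R5 ← R5 + (4/3)·R1: [0, 10, 35/3, 52/3]
R3 ← R3 + (1/4)·R2: [0, 0, 0, -3/4]
R4 ← R4 + (1/3)·R2: [0, 0, 0, -13/3]
R5 ← R5 + (5/12)·R2: [0, 0, 0, 73/12]
R4 ← R4 − (52/9)·R3: [0, 0, 0, 0]
R5 ← R5 + (73/9)·R3: [0, 0, 0, 0]
The echelon form has 3 nonzero rows; the last pivot sits in the augmented column, so rank(T) = 2 but rank([T|b]) = 3.
Since the ranks differ, the system is inconsistent.

no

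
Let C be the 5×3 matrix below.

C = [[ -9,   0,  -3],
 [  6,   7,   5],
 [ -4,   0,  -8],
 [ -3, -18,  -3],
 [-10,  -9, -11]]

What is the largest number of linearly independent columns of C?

3

Row reduce to echelon form.
R2 ← R2 + (2/3)·R1: [0, 7, 3]
R3 ← R3 − (4/9)·R1: [0, 0, -20/3]
R4 ← R4 − (1/3)·R1: [0, -18, -2]
R5 ← R5 − (10/9)·R1: [0, -9, -23/3]
R4 ← R4 + (18/7)·R2: [0, 0, 40/7]
R5 ← R5 + (9/7)·R2: [0, 0, -80/21]
R4 ← R4 + (6/7)·R3: [0, 0, 0]
R5 ← R5 − (4/7)·R3: [0, 0, 0]
Echelon form has 3 nonzero rows, so rank(C) = 3.
The rank gives the maximum number of linearly independent columns: 3.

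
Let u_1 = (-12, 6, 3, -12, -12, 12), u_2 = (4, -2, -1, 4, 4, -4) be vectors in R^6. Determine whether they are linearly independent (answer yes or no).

Form the matrix with these vectors as rows and row reduce.
R2 ← R2 + (1/3)·R1: [0, 0, 0, 0, 0, 0]
1 nonzero row, so the 2 vectors span a space of dimension 1.
Since 1 < 2, the vectors are linearly dependent.

no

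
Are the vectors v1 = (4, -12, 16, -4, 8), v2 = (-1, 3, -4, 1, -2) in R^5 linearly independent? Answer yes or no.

Form the matrix with these vectors as rows and row reduce.
R2 ← R2 + (1/4)·R1: [0, 0, 0, 0, 0]
1 nonzero row, so the 2 vectors span a space of dimension 1.
Since 1 < 2, the vectors are linearly dependent.

no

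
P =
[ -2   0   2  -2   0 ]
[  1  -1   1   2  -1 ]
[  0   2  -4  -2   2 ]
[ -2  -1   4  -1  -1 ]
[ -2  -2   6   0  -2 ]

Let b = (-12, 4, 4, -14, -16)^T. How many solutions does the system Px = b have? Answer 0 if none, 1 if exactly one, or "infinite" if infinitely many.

infinite

Row reduce the augmented matrix [P | b].
R2 ← R2 + (1/2)·R1: [0, -1, 2, 1, -1, -2]
R4 ← R4 − R1: [0, -1, 2, 1, -1, -2]
R5 ← R5 − R1: [0, -2, 4, 2, -2, -4]
R3 ← R3 + (2)·R2: [0, 0, 0, 0, 0, 0]
R4 ← R4 − R2: [0, 0, 0, 0, 0, 0]
R5 ← R5 − (2)·R2: [0, 0, 0, 0, 0, 0]
The echelon form has 2 nonzero rows, and every pivot lies in the first 5 columns, so rank(P) = rank([P|b]) = 2.
The system is consistent.
rank = 2 < 5 unknowns, so there are infinitely many solutions.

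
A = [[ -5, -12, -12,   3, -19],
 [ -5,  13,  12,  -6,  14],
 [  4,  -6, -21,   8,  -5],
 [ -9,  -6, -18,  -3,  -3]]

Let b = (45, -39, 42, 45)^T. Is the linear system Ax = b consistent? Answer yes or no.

Row reduce the augmented matrix [A | b].
R2 ← R2 − R1: [0, 25, 24, -9, 33, -84]
R3 ← R3 + (4/5)·R1: [0, -78/5, -153/5, 52/5, -101/5, 78]
R4 ← R4 − (9/5)·R1: [0, 78/5, 18/5, -42/5, 156/5, -36]
R3 ← R3 + (78/125)·R2: [0, 0, -1953/125, 598/125, 49/125, 3198/125]
R4 ← R4 − (78/125)·R2: [0, 0, -1422/125, -348/125, 1326/125, 2052/125]
R4 ← R4 − (158/217)·R3: [0, 0, 0, -1360/217, 320/31, -480/217]
The echelon form has 4 nonzero rows, and every pivot lies in the first 5 columns, so rank(A) = rank([A|b]) = 4.
The system is consistent.

yes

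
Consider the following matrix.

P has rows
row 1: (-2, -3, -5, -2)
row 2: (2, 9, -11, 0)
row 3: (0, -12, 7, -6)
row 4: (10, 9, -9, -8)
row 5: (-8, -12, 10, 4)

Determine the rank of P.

Row reduce to echelon form.
R2 ← R2 + R1: [0, 6, -16, -2]
R4 ← R4 + (5)·R1: [0, -6, -34, -18]
R5 ← R5 − (4)·R1: [0, 0, 30, 12]
R3 ← R3 + (2)·R2: [0, 0, -25, -10]
R4 ← R4 + R2: [0, 0, -50, -20]
R4 ← R4 − (2)·R3: [0, 0, 0, 0]
R5 ← R5 + (6/5)·R3: [0, 0, 0, 0]
Echelon form has 3 nonzero rows, so rank(P) = 3.

3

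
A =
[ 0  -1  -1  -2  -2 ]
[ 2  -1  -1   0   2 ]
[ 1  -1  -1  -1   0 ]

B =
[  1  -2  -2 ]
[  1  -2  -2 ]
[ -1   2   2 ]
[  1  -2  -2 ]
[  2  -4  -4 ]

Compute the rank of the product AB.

First compute AB:
[[ -6,  12,  12],
 [  6, -12, -12],
 [  0,   0,   0]]
Now row reduce the product.
R2 ← R2 + R1: [0, 0, 0]
1 nonzero row, so rank(AB) = 1.

1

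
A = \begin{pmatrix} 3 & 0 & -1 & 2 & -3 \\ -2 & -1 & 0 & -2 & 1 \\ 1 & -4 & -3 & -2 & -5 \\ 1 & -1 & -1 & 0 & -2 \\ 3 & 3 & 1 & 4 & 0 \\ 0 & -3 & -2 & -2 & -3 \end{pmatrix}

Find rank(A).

Row reduce to echelon form.
R2 ← R2 + (2/3)·R1: [0, -1, -2/3, -2/3, -1]
R3 ← R3 − (1/3)·R1: [0, -4, -8/3, -8/3, -4]
R4 ← R4 − (1/3)·R1: [0, -1, -2/3, -2/3, -1]
R5 ← R5 − R1: [0, 3, 2, 2, 3]
R3 ← R3 − (4)·R2: [0, 0, 0, 0, 0]
R4 ← R4 − R2: [0, 0, 0, 0, 0]
R5 ← R5 + (3)·R2: [0, 0, 0, 0, 0]
R6 ← R6 − (3)·R2: [0, 0, 0, 0, 0]
Echelon form has 2 nonzero rows, so rank(A) = 2.

2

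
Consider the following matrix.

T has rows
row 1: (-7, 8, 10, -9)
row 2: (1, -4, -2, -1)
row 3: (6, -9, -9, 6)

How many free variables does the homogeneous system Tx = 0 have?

Row reduce to echelon form.
R2 ← R2 + (1/7)·R1: [0, -20/7, -4/7, -16/7]
R3 ← R3 + (6/7)·R1: [0, -15/7, -3/7, -12/7]
R3 ← R3 − (3/4)·R2: [0, 0, 0, 0]
2 nonzero rows, so rank(T) = 2.
T has 4 columns; by rank–nullity, nullity = 4 − 2 = 2.

2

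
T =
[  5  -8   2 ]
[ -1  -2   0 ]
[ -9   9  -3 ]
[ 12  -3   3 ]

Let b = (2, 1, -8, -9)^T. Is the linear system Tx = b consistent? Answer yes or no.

Row reduce the augmented matrix [T | b].
R2 ← R2 + (1/5)·R1: [0, -18/5, 2/5, 7/5]
R3 ← R3 + (9/5)·R1: [0, -27/5, 3/5, -22/5]
R4 ← R4 − (12/5)·R1: [0, 81/5, -9/5, -69/5]
R3 ← R3 − (3/2)·R2: [0, 0, 0, -13/2]
R4 ← R4 + (9/2)·R2: [0, 0, 0, -15/2]
R4 ← R4 − (15/13)·R3: [0, 0, 0, 0]
The echelon form has 3 nonzero rows; the last pivot sits in the augmented column, so rank(T) = 2 but rank([T|b]) = 3.
Since the ranks differ, the system is inconsistent.

no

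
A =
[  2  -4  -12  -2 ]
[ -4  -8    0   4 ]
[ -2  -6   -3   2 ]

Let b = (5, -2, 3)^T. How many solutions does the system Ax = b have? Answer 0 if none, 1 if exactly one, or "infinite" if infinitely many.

Row reduce the augmented matrix [A | b].
R2 ← R2 + (2)·R1: [0, -16, -24, 0, 8]
R3 ← R3 + R1: [0, -10, -15, 0, 8]
R3 ← R3 − (5/8)·R2: [0, 0, 0, 0, 3]
The echelon form has 3 nonzero rows; the last pivot sits in the augmented column, so rank(A) = 2 but rank([A|b]) = 3.
Since the ranks differ, the system is inconsistent.
It has no solutions.

0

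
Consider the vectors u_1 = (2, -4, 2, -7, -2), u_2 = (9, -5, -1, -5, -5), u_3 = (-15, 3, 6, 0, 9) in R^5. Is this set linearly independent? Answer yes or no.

Form the matrix with these vectors as rows and row reduce.
R2 ← R2 − (9/2)·R1: [0, 13, -10, 53/2, 4]
R3 ← R3 + (15/2)·R1: [0, -27, 21, -105/2, -6]
R3 ← R3 + (27/13)·R2: [0, 0, 3/13, 33/13, 30/13]
3 nonzero rows, so the 3 vectors span a space of dimension 3.
Since 3 = 3, the vectors are linearly independent.

yes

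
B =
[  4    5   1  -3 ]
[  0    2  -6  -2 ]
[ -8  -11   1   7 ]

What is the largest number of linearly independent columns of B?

2

Row reduce to echelon form.
R3 ← R3 + (2)·R1: [0, -1, 3, 1]
R3 ← R3 + (1/2)·R2: [0, 0, 0, 0]
Echelon form has 2 nonzero rows, so rank(B) = 2.
The rank gives the maximum number of linearly independent columns: 2.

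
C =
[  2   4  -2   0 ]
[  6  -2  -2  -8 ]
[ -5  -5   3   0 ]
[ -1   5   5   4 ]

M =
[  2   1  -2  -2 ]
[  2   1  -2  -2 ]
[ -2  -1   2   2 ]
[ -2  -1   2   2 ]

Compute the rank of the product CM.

1

First compute CM:
[[ 16,   8, -16, -16],
 [ 28,  14, -28, -28],
 [-26, -13,  26,  26],
 [-10,  -5,  10,  10]]
Now row reduce the product.
R2 ← R2 − (7/4)·R1: [0, 0, 0, 0]
R3 ← R3 + (13/8)·R1: [0, 0, 0, 0]
R4 ← R4 + (5/8)·R1: [0, 0, 0, 0]
1 nonzero row, so rank(CM) = 1.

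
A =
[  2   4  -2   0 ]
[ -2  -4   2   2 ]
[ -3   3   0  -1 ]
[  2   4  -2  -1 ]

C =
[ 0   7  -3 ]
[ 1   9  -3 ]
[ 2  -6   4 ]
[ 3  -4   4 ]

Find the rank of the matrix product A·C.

3

First compute AC:
[[  0,  62, -26],
 [  6, -70,  34],
 [  0,  10,  -4],
 [ -3,  66, -30]]
Now row reduce the product.
Swap R1 ↔ R2
R4 ← R4 + (1/2)·R1: [0, 31, -13]
R3 ← R3 − (5/31)·R2: [0, 0, 6/31]
R4 ← R4 − (1/2)·R2: [0, 0, 0]
3 nonzero rows, so rank(AC) = 3.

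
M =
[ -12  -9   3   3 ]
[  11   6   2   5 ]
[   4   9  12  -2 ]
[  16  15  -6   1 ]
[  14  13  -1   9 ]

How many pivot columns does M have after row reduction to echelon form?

Row reduce to echelon form.
R2 ← R2 + (11/12)·R1: [0, -9/4, 19/4, 31/4]
R3 ← R3 + (1/3)·R1: [0, 6, 13, -1]
R4 ← R4 + (4/3)·R1: [0, 3, -2, 5]
R5 ← R5 + (7/6)·R1: [0, 5/2, 5/2, 25/2]
R3 ← R3 + (8/3)·R2: [0, 0, 77/3, 59/3]
R4 ← R4 + (4/3)·R2: [0, 0, 13/3, 46/3]
R5 ← R5 + (10/9)·R2: [0, 0, 70/9, 190/9]
R4 ← R4 − (13/77)·R3: [0, 0, 0, 925/77]
R5 ← R5 − (10/33)·R3: [0, 0, 0, 500/33]
R5 ← R5 − (140/111)·R4: [0, 0, 0, 0]
Echelon form has 4 nonzero rows, so rank(M) = 4.
Each nonzero row contributes one pivot column: 4 pivot columns.

4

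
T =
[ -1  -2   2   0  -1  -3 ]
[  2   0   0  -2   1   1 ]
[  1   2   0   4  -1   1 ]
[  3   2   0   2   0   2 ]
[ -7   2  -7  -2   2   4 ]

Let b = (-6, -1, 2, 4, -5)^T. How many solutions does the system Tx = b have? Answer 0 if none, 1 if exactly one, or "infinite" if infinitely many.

Row reduce the augmented matrix [T | b].
R2 ← R2 + (2)·R1: [0, -4, 4, -2, -1, -5, -13]
R3 ← R3 + R1: [0, 0, 2, 4, -2, -2, -4]
R4 ← R4 + (3)·R1: [0, -4, 6, 2, -3, -7, -14]
R5 ← R5 − (7)·R1: [0, 16, -21, -2, 9, 25, 37]
R4 ← R4 − R2: [0, 0, 2, 4, -2, -2, -1]
R5 ← R5 + (4)·R2: [0, 0, -5, -10, 5, 5, -15]
R4 ← R4 − R3: [0, 0, 0, 0, 0, 0, 3]
R5 ← R5 + (5/2)·R3: [0, 0, 0, 0, 0, 0, -25]
R5 ← R5 + (25/3)·R4: [0, 0, 0, 0, 0, 0, 0]
The echelon form has 4 nonzero rows; the last pivot sits in the augmented column, so rank(T) = 3 but rank([T|b]) = 4.
Since the ranks differ, the system is inconsistent.
It has no solutions.

0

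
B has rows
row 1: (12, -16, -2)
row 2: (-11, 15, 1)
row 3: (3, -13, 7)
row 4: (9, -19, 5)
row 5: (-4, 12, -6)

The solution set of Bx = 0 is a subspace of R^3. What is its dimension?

Row reduce to echelon form.
R2 ← R2 + (11/12)·R1: [0, 1/3, -5/6]
R3 ← R3 − (1/4)·R1: [0, -9, 15/2]
R4 ← R4 − (3/4)·R1: [0, -7, 13/2]
R5 ← R5 + (1/3)·R1: [0, 20/3, -20/3]
R3 ← R3 + (27)·R2: [0, 0, -15]
R4 ← R4 + (21)·R2: [0, 0, -11]
R5 ← R5 − (20)·R2: [0, 0, 10]
R4 ← R4 − (11/15)·R3: [0, 0, 0]
R5 ← R5 + (2/3)·R3: [0, 0, 0]
3 nonzero rows, so rank(B) = 3.
B has 3 columns; by rank–nullity, nullity = 3 − 3 = 0.

0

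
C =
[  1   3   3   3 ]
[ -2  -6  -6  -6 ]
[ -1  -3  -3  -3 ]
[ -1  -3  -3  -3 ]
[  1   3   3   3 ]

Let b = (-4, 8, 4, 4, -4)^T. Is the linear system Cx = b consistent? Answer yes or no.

yes

Row reduce the augmented matrix [C | b].
R2 ← R2 + (2)·R1: [0, 0, 0, 0, 0]
R3 ← R3 + R1: [0, 0, 0, 0, 0]
R4 ← R4 + R1: [0, 0, 0, 0, 0]
R5 ← R5 − R1: [0, 0, 0, 0, 0]
The echelon form has 1 nonzero rows, and every pivot lies in the first 4 columns, so rank(C) = rank([C|b]) = 1.
The system is consistent.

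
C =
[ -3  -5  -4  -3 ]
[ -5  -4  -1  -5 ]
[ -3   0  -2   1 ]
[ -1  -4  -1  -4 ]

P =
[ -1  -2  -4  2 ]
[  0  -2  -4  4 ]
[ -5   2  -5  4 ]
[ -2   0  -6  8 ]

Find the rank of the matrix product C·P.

First compute CP:
[[ 29,   8,  70, -66],
 [ 20,  16,  71, -70],
 [ 11,   2,  16,  -6],
 [ 14,   8,  49, -54]]
Now row reduce the product.
R2 ← R2 − (20/29)·R1: [0, 304/29, 659/29, -710/29]
R3 ← R3 − (11/29)·R1: [0, -30/29, -306/29, 552/29]
R4 ← R4 − (14/29)·R1: [0, 120/29, 441/29, -642/29]
R3 ← R3 + (15/152)·R2: [0, 0, -1263/152, 1263/76]
R4 ← R4 − (15/38)·R2: [0, 0, 237/38, -237/19]
R4 ← R4 + (316/421)·R3: [0, 0, 0, 0]
3 nonzero rows, so rank(CP) = 3.

3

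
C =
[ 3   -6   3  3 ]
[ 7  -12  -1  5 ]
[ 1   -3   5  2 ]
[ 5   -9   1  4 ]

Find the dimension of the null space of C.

Row reduce to echelon form.
R2 ← R2 − (7/3)·R1: [0, 2, -8, -2]
R3 ← R3 − (1/3)·R1: [0, -1, 4, 1]
R4 ← R4 − (5/3)·R1: [0, 1, -4, -1]
R3 ← R3 + (1/2)·R2: [0, 0, 0, 0]
R4 ← R4 − (1/2)·R2: [0, 0, 0, 0]
2 nonzero rows, so rank(C) = 2.
C has 4 columns; by rank–nullity, nullity = 4 − 2 = 2.

2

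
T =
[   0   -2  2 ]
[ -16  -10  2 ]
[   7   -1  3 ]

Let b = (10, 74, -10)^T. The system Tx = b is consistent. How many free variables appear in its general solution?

Row reduce the augmented matrix [T | b].
Swap R1 ↔ R2
R3 ← R3 + (7/16)·R1: [0, -43/8, 31/8, 179/8]
R3 ← R3 − (43/16)·R2: [0, 0, -3/2, -9/2]
The echelon form has 3 nonzero rows, and every pivot lies in the first 3 columns, so rank(T) = rank([T|b]) = 3.
The system is consistent.
Free variables = (unknowns) − (rank) = 3 − 3 = 0.

0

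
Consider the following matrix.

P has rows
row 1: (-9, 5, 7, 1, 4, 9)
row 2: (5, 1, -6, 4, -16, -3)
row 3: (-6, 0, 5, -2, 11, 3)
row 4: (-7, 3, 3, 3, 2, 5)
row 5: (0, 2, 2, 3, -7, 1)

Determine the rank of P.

5

Row reduce to echelon form.
R2 ← R2 + (5/9)·R1: [0, 34/9, -19/9, 41/9, -124/9, 2]
R3 ← R3 − (2/3)·R1: [0, -10/3, 1/3, -8/3, 25/3, -3]
R4 ← R4 − (7/9)·R1: [0, -8/9, -22/9, 20/9, -10/9, -2]
R3 ← R3 + (15/17)·R2: [0, 0, -26/17, 23/17, -65/17, -21/17]
R4 ← R4 + (4/17)·R2: [0, 0, -50/17, 56/17, -74/17, -26/17]
R5 ← R5 − (9/17)·R2: [0, 0, 53/17, 10/17, 5/17, -1/17]
R4 ← R4 − (25/13)·R3: [0, 0, 0, 9/13, 3, 11/13]
R5 ← R5 + (53/26)·R3: [0, 0, 0, 87/26, -15/2, -67/26]
R5 ← R5 − (29/6)·R4: [0, 0, 0, 0, -22, -20/3]
Echelon form has 5 nonzero rows, so rank(P) = 5.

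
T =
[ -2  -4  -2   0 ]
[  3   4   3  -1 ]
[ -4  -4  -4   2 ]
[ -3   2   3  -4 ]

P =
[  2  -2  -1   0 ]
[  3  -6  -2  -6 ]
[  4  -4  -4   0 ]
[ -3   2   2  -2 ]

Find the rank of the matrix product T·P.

3

First compute TP:
[[-24,  36,  18,  24],
 [ 33, -44, -25, -22],
 [-42,  52,  32,  20],
 [ 24, -26, -21,  -4]]
Now row reduce the product.
R2 ← R2 + (11/8)·R1: [0, 11/2, -1/4, 11]
R3 ← R3 − (7/4)·R1: [0, -11, 1/2, -22]
R4 ← R4 + R1: [0, 10, -3, 20]
R3 ← R3 + (2)·R2: [0, 0, 0, 0]
R4 ← R4 − (20/11)·R2: [0, 0, -28/11, 0]
Swap R3 ↔ R4
3 nonzero rows, so rank(TP) = 3.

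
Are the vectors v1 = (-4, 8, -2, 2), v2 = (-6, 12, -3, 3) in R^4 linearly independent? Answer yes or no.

no

Form the matrix with these vectors as rows and row reduce.
R2 ← R2 − (3/2)·R1: [0, 0, 0, 0]
1 nonzero row, so the 2 vectors span a space of dimension 1.
Since 1 < 2, the vectors are linearly dependent.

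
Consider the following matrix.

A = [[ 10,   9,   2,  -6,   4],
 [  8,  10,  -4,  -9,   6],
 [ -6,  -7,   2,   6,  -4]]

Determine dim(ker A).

3

Row reduce to echelon form.
R2 ← R2 − (4/5)·R1: [0, 14/5, -28/5, -21/5, 14/5]
R3 ← R3 + (3/5)·R1: [0, -8/5, 16/5, 12/5, -8/5]
R3 ← R3 + (4/7)·R2: [0, 0, 0, 0, 0]
2 nonzero rows, so rank(A) = 2.
A has 5 columns; by rank–nullity, nullity = 5 − 2 = 3.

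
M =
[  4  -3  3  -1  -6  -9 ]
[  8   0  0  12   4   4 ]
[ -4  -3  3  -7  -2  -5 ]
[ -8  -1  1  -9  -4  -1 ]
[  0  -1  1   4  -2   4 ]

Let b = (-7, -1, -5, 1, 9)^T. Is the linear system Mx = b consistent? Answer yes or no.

Row reduce the augmented matrix [M | b].
R2 ← R2 − (2)·R1: [0, 6, -6, 14, 16, 22, 13]
R3 ← R3 + R1: [0, -6, 6, -8, -8, -14, -12]
R4 ← R4 + (2)·R1: [0, -7, 7, -11, -16, -19, -13]
R3 ← R3 + R2: [0, 0, 0, 6, 8, 8, 1]
R4 ← R4 + (7/6)·R2: [0, 0, 0, 16/3, 8/3, 20/3, 13/6]
R5 ← R5 + (1/6)·R2: [0, 0, 0, 19/3, 2/3, 23/3, 67/6]
R4 ← R4 − (8/9)·R3: [0, 0, 0, 0, -40/9, -4/9, 23/18]
R5 ← R5 − (19/18)·R3: [0, 0, 0, 0, -70/9, -7/9, 91/9]
R5 ← R5 − (7/4)·R4: [0, 0, 0, 0, 0, 0, 63/8]
The echelon form has 5 nonzero rows; the last pivot sits in the augmented column, so rank(M) = 4 but rank([M|b]) = 5.
Since the ranks differ, the system is inconsistent.

no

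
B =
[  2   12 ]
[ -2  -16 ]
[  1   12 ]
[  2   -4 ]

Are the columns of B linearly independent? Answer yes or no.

yes

Row reduce B to echelon form.
R2 ← R2 + R1: [0, -4]
R3 ← R3 − (1/2)·R1: [0, 6]
R4 ← R4 − R1: [0, -16]
R3 ← R3 + (3/2)·R2: [0, 0]
R4 ← R4 − (4)·R2: [0, 0]
2 pivots among 2 columns.
Every column is a pivot column, so the columns are linearly independent.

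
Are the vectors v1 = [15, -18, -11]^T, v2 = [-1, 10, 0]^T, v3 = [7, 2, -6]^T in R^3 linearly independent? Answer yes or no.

no

Form the matrix with these vectors as rows and row reduce.
R2 ← R2 + (1/15)·R1: [0, 44/5, -11/15]
R3 ← R3 − (7/15)·R1: [0, 52/5, -13/15]
R3 ← R3 − (13/11)·R2: [0, 0, 0]
2 nonzero rows, so the 3 vectors span a space of dimension 2.
Since 2 < 3, the vectors are linearly dependent.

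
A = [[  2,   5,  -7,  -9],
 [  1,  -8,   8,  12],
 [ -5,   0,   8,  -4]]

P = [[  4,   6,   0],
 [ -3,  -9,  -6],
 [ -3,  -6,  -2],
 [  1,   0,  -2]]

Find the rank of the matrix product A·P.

First compute AP:
[[  5,   9,   2],
 [ 16,  30,   8],
 [-48, -78,  -8]]
Now row reduce the product.
R2 ← R2 − (16/5)·R1: [0, 6/5, 8/5]
R3 ← R3 + (48/5)·R1: [0, 42/5, 56/5]
R3 ← R3 − (7)·R2: [0, 0, 0]
2 nonzero rows, so rank(AP) = 2.

2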